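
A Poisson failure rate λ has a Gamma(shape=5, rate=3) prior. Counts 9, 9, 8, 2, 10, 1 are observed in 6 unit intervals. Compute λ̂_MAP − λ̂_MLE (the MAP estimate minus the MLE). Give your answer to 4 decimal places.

MAP − MLE = -1.7222

Σxᵢ = 39. Posterior is Gamma(44, 9); MAP = (44−1)/9 = 43/9 ≈ 4.77778.
MLE = x̄ = 39/6 ≈ 6.50000.
Difference = 43/9 − 39/6 = -31/18 ≈ -1.7222.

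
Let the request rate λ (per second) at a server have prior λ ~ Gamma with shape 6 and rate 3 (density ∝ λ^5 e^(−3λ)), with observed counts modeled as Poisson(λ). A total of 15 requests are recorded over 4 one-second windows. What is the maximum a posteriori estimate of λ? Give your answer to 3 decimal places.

Σxᵢ = 15, n = 4.
Posterior ∝ λ^5e^(−3λ) · λ^15e^(−4λ) = λ^20e^(−7λ), i.e. Gamma(shape=21, rate=7).
The mode of a Gamma(a, b) with a ≥ 1 (shape–rate) is (a−1)/b = 20/7 ≈ 2.857.

λ̂_MAP = 2.857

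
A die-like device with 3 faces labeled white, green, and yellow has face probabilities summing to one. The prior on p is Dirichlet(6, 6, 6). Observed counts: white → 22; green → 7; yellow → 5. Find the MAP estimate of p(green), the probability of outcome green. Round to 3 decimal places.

The posterior is Dirichlet(αᵢ + nᵢ) = Dirichlet(28, 13, 11).
For a Dirichlet(a₁,…,a_K) with all aᵢ > 1, the mode has j-th component (aⱼ − 1)/(Σaᵢ − K).
Here Σaᵢ = 52 and K = 3, so p(green) = (13 − 1)/(52 − 3) = 12/49 ≈ 0.245.

MAP estimate of p(green) = 0.245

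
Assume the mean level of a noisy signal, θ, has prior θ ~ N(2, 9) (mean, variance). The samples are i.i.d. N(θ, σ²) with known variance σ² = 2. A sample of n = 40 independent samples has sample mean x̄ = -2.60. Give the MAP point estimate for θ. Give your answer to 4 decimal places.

θ̂_MAP = -2.5746

n = 40, x̄ = -2.60.
For a Normal prior and Normal likelihood with known variance, the posterior is Normal; its mode equals its mean, the precision-weighted average.
Prior precision 1/σ₀² = 1/9; data precision n/σ² = 40/2 = 20.
θ̂ = ((1/9)·2 + 20·(-2.6)) / (1/9 + 20) = (-466/9)/(181/9) = -466/181 ≈ -2.5746.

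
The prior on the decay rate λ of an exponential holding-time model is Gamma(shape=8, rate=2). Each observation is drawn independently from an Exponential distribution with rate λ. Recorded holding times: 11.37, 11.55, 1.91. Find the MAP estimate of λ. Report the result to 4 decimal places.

The Exponential(rate=λ) likelihood is ∝ λ^n e^(−λΣtᵢ). Here n = 3 and Σtᵢ = 11.37 + 11.55 + 1.91 = 24.83.
Posterior ∝ λ^7e^(−2λ) · λ^3e^(−24.83λ) = λ^10e^(−26.83λ), i.e. Gamma(11, 26.83).
Mode = (a−1)/b = 10/26.83 ≈ 0.3727.

λ̂_MAP = 0.3727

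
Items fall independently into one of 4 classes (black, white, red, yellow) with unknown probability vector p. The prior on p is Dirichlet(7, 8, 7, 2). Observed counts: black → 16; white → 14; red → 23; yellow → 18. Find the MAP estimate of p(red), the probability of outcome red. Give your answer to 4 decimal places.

MAP estimate of p(red) = 0.3187

The posterior is Dirichlet(αᵢ + nᵢ) = Dirichlet(23, 22, 30, 20).
For a Dirichlet(a₁,…,a_K) with all aᵢ > 1, the mode has j-th component (aⱼ − 1)/(Σaᵢ − K).
Here Σaᵢ = 95 and K = 4, so p(red) = (30 − 1)/(95 − 4) = 29/91 ≈ 0.3187.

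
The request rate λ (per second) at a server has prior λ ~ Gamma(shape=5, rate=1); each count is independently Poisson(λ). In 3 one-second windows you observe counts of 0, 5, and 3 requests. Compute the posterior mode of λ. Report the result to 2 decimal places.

λ̂_MAP = 3.00

Σxᵢ = 0+5+3 = 8, with n = 3.
Posterior ∝ λ^4e^(−1λ) · λ^8e^(−3λ) = λ^12e^(−4λ), i.e. Gamma(shape=13, rate=4).
The mode of a Gamma(a, b) with a ≥ 1 (shape–rate) is (a−1)/b = 12/4 ≈ 3.00.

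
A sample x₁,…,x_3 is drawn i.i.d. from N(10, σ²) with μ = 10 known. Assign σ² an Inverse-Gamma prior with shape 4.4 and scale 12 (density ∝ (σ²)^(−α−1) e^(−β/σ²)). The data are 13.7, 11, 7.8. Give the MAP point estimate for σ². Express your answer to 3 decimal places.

Sum of squared deviations about the known mean: SS = (13.7−10)² + (11−10)² + (7.8−10)² = 19.53.
The Normal likelihood contributes (σ²)^(−n/2) exp(−SS/(2σ²)), so the posterior is Inverse-Gamma(α + n/2, β + SS/2) = Inverse-Gamma(5.9, 21.765).
The mode of Inverse-Gamma(a, b) is b/(a+1) = 21.765/6.9 ≈ 3.154.

σ̂²_MAP = 3.154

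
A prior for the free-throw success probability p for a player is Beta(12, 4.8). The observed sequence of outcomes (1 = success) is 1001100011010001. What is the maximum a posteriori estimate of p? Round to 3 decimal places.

p̂_MAP = 0.584

Prior: Beta(12, 4.8).
Data: 7 successes in 16 trials (from the sequence). The binomial likelihood contributes p^7(1−p)^9, so the posterior is Beta(12+7, 4.8+9) = Beta(19, 13.8).
For Beta(a, b) with a, b > 1 the mode is (a−1)/(a+b−2) = 18/30.8 ≈ 0.584.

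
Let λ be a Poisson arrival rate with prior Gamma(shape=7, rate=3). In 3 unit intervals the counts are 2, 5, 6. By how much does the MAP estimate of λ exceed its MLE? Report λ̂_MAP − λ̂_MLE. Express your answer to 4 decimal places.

MAP − MLE = -1.1667

Σxᵢ = 13. Posterior is Gamma(20, 6); MAP = (20−1)/6 = 19/6 ≈ 3.16667.
MLE = x̄ = 13/3 ≈ 4.33333.
Difference = 19/6 − 13/3 = -7/6 ≈ -1.1667.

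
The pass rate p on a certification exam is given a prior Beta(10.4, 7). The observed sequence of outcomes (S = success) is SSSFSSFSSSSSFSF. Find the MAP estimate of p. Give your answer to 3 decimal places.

p̂_MAP = 0.671

Prior: Beta(10.4, 7).
Data: 11 successes in 15 trials (from the sequence). The binomial likelihood contributes p^11(1−p)^4, so the posterior is Beta(10.4+11, 7+4) = Beta(21.4, 11).
For Beta(a, b) with a, b > 1 the mode is (a−1)/(a+b−2) = 20.4/30.4 ≈ 0.671.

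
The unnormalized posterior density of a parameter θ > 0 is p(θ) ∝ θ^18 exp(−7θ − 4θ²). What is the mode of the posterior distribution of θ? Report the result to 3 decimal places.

ℓ'(θ) = 18/θ − 7 − 8θ. Setting this to zero and multiplying by θ: 8θ² + 7θ − 18 = 0.
θ = (−7 + √(7² + 4·8·18)) / (2·8) = (−7 + √625) / 16 = (−7 + 25)/16 = 9/8.
ℓ''(θ) = −18/θ² − 8 < 0, confirming a maximum.

θ̂_MAP = 1.125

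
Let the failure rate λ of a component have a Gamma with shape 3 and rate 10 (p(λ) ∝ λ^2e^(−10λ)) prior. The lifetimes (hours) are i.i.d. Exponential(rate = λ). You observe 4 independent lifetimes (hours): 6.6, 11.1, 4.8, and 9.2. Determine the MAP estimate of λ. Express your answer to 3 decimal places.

λ̂_MAP = 0.144

The Exponential(rate=λ) likelihood is ∝ λ^n e^(−λΣtᵢ). Here n = 4 and Σtᵢ = 6.6 + 11.1 + 4.8 + 9.2 = 31.7.
Posterior ∝ λ^2e^(−10λ) · λ^4e^(−31.7λ) = λ^6e^(−41.7λ), i.e. Gamma(7, 41.7).
Mode = (a−1)/b = 6/41.7 ≈ 0.144.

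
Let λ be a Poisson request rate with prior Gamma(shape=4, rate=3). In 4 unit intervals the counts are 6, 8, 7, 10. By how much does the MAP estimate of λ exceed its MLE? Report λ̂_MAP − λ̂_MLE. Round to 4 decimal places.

Σxᵢ = 31. Posterior is Gamma(35, 7); MAP = (35−1)/7 = 34/7 ≈ 4.85714.
MLE = x̄ = 31/4 ≈ 7.75000.
Difference = 34/7 − 31/4 = -81/28 ≈ -2.8929.

MAP − MLE = -2.8929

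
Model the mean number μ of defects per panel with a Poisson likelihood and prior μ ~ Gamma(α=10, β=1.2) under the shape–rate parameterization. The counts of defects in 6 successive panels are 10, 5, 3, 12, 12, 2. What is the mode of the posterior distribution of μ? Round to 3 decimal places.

Σxᵢ = 10+5+3+12+12+2 = 44, with n = 6.
Posterior ∝ μ^9e^(−1.2μ) · μ^44e^(−6μ) = μ^53e^(−7.2μ), i.e. Gamma(shape=54, rate=7.2).
The mode of a Gamma(a, b) with a ≥ 1 (shape–rate) is (a−1)/b = 53/7.2 ≈ 7.361.

μ̂_MAP = 7.361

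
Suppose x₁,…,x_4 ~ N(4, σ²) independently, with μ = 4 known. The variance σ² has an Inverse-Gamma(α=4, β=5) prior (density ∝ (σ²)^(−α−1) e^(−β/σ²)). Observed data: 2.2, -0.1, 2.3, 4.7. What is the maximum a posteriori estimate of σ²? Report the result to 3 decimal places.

σ̂²_MAP = 2.388

Sum of squared deviations about the known mean: SS = (2.2−4)² + (-0.1−4)² + (2.3−4)² + (4.7−4)² = 23.43.
The Normal likelihood contributes (σ²)^(−n/2) exp(−SS/(2σ²)), so the posterior is Inverse-Gamma(α + n/2, β + SS/2) = Inverse-Gamma(6, 16.715).
The mode of Inverse-Gamma(a, b) is b/(a+1) = 16.715/7 ≈ 2.388.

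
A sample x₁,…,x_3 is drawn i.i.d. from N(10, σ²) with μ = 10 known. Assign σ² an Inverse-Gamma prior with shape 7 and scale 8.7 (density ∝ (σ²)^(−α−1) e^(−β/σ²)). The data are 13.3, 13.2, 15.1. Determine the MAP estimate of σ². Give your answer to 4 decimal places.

Sum of squared deviations about the known mean: SS = (13.3−10)² + (13.2−10)² + (15.1−10)² = 47.14.
The Normal likelihood contributes (σ²)^(−n/2) exp(−SS/(2σ²)), so the posterior is Inverse-Gamma(α + n/2, β + SS/2) = Inverse-Gamma(8.5, 32.27).
The mode of Inverse-Gamma(a, b) is b/(a+1) = 32.27/9.5 ≈ 3.3968.

σ̂²_MAP = 3.3968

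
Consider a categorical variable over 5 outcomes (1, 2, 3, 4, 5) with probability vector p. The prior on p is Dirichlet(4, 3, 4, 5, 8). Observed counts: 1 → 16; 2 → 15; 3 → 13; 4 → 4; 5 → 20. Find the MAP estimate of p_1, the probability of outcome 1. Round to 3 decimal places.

MAP estimate: 0.218

The posterior is Dirichlet(αᵢ + nᵢ) = Dirichlet(20, 18, 17, 9, 28).
For a Dirichlet(a₁,…,a_K) with all aᵢ > 1, the mode has j-th component (aⱼ − 1)/(Σaᵢ − K).
Here Σaᵢ = 92 and K = 5, so p_1 = (20 − 1)/(92 − 5) = 19/87 ≈ 0.218.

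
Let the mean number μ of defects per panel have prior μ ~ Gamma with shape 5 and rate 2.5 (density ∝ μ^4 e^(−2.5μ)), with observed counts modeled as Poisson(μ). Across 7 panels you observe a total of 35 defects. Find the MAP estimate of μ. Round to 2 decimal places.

Σxᵢ = 35, n = 7.
Posterior ∝ μ^4e^(−2.5μ) · μ^35e^(−7μ) = μ^39e^(−9.5μ), i.e. Gamma(shape=40, rate=9.5).
The mode of a Gamma(a, b) with a ≥ 1 (shape–rate) is (a−1)/b = 39/9.5 ≈ 4.11.

μ̂_MAP = 4.11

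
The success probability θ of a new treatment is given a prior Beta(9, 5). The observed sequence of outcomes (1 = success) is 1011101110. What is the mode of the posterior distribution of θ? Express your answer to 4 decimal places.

Prior: Beta(9, 5).
Data: 7 successes in 10 trials (from the sequence). The binomial likelihood contributes θ^7(1−θ)^3, so the posterior is Beta(9+7, 5+3) = Beta(16, 8).
For Beta(a, b) with a, b > 1 the mode is (a−1)/(a+b−2) = 15/22 ≈ 0.6818.

θ̂_MAP = 0.6818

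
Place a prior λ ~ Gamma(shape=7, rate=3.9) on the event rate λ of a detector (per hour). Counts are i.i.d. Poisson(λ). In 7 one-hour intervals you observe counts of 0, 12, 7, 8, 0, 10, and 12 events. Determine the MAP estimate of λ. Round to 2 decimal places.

λ̂_MAP = 5.05

Σxᵢ = 0+12+7+8+0+10+12 = 49, with n = 7.
Posterior ∝ λ^6e^(−3.9λ) · λ^49e^(−7λ) = λ^55e^(−10.9λ), i.e. Gamma(shape=56, rate=10.9).
The mode of a Gamma(a, b) with a ≥ 1 (shape–rate) is (a−1)/b = 55/10.9 ≈ 5.05.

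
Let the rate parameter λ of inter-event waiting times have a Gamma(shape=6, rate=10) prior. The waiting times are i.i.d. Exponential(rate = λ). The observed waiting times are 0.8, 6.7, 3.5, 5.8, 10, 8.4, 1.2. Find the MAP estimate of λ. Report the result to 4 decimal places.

λ̂_MAP = 0.2586

The Exponential(rate=λ) likelihood is ∝ λ^n e^(−λΣtᵢ). Here n = 7 and Σtᵢ = 0.8 + 6.7 + 3.5 + 5.8 + 10 + 8.4 + 1.2 = 36.4.
Posterior ∝ λ^5e^(−10λ) · λ^7e^(−36.4λ) = λ^12e^(−46.4λ), i.e. Gamma(13, 46.4).
Mode = (a−1)/b = 12/46.4 ≈ 0.2586.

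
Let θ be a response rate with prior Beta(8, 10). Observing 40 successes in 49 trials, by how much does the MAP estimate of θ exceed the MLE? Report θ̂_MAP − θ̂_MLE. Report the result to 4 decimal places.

Posterior is Beta(48, 19); MAP = (48−1)/(67−2) = 47/65 ≈ 0.72308.
MLE ignores the prior: θ̂_MLE = k/n = 40/49 ≈ 0.81633.
Difference = 47/65 − 40/49 = -297/3185 ≈ -0.0932.

MAP − MLE = -0.0932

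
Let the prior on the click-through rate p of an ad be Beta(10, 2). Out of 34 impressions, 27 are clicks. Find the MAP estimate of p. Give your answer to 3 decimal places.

Prior: Beta(10, 2).
Data: 27 successes in 34 trials. The binomial likelihood contributes p^27(1−p)^7, so the posterior is Beta(10+27, 2+7) = Beta(37, 9).
For Beta(a, b) with a, b > 1 the mode is (a−1)/(a+b−2) = 36/44 ≈ 0.818.

p̂_MAP = 0.818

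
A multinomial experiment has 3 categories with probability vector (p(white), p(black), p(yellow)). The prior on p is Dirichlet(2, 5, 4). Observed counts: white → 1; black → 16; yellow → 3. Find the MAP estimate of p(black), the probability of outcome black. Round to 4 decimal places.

MAP estimate of p(black) = 0.7143

The posterior is Dirichlet(αᵢ + nᵢ) = Dirichlet(3, 21, 7).
For a Dirichlet(a₁,…,a_K) with all aᵢ > 1, the mode has j-th component (aⱼ − 1)/(Σaᵢ − K).
Here Σaᵢ = 31 and K = 3, so p(black) = (21 − 1)/(31 − 3) = 20/28 ≈ 0.7143.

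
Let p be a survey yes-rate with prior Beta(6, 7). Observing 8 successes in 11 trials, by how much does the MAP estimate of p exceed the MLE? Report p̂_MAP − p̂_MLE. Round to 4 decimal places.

Posterior is Beta(14, 10); MAP = (14−1)/(24−2) = 13/22 ≈ 0.59091.
MLE ignores the prior: p̂_MLE = k/n = 8/11 ≈ 0.72727.
Difference = 13/22 − 8/11 = -3/22 ≈ -0.1364.

MAP − MLE = -0.1364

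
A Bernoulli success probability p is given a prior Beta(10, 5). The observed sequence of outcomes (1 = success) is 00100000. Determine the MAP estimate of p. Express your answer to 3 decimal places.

Prior: Beta(10, 5).
Data: 1 success in 8 trials (from the sequence). The binomial likelihood contributes p(1−p)^7, so the posterior is Beta(10+1, 5+7) = Beta(11, 12).
For Beta(a, b) with a, b > 1 the mode is (a−1)/(a+b−2) = 10/21 ≈ 0.476.

p̂_MAP = 0.476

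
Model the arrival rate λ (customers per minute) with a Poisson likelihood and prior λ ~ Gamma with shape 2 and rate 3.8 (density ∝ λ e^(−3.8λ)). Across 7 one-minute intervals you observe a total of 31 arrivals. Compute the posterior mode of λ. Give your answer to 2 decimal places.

λ̂_MAP = 2.96

Σxᵢ = 31, n = 7.
Posterior ∝ λe^(−3.8λ) · λ^31e^(−7λ) = λ^32e^(−10.8λ), i.e. Gamma(shape=33, rate=10.8).
The mode of a Gamma(a, b) with a ≥ 1 (shape–rate) is (a−1)/b = 32/10.8 ≈ 2.96.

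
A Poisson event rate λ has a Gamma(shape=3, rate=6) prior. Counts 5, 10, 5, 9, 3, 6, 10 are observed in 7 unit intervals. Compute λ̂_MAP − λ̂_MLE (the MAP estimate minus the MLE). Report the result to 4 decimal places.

Σxᵢ = 48. Posterior is Gamma(51, 13); MAP = (51−1)/13 = 50/13 ≈ 3.84615.
MLE = x̄ = 48/7 ≈ 6.85714.
Difference = 50/13 − 48/7 = -274/91 ≈ -3.0110.

MAP − MLE = -3.0110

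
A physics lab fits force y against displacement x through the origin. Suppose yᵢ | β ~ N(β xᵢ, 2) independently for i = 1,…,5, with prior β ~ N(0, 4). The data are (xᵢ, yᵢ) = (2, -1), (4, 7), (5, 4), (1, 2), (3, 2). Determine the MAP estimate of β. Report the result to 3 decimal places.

β̂_MAP = 0.973

log p(β | y) = −Σ(yᵢ − βxᵢ)²/(2·2) − β²/(2·4) + const.
Setting the derivative to zero: Σxᵢ(yᵢ − βxᵢ)/2 − β/4 = 0, so β = Σxᵢyᵢ / (Σxᵢ² + σ²/τ²).
Σxᵢyᵢ = 2·(-1) + 4·7 + 5·4 + 1·2 + 3·2 = 54; Σxᵢ² = 55; σ²/τ² = 0.5.
β̂_MAP = 54 / (55 + 0.5) = 54/55.5 ≈ 0.973.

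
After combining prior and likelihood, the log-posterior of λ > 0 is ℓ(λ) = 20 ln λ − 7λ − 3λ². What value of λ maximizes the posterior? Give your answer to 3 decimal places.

ℓ'(λ) = 20/λ − 7 − 6λ. Setting this to zero and multiplying by λ: 6λ² + 7λ − 20 = 0.
λ = (−7 + √(7² + 4·6·20)) / (2·6) = (−7 + √529) / 12 = (−7 + 23)/12 = 4/3.
ℓ''(λ) = −20/λ² − 6 < 0, confirming a maximum.

λ̂_MAP = 1.333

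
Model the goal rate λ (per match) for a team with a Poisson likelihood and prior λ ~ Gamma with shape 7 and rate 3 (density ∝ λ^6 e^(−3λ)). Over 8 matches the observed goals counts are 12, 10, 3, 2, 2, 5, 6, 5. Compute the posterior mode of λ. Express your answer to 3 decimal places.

λ̂_MAP = 4.636

Σxᵢ = 12+10+3+2+2+5+6+5 = 45, with n = 8.
Posterior ∝ λ^6e^(−3λ) · λ^45e^(−8λ) = λ^51e^(−11λ), i.e. Gamma(shape=52, rate=11).
The mode of a Gamma(a, b) with a ≥ 1 (shape–rate) is (a−1)/b = 51/11 ≈ 4.636.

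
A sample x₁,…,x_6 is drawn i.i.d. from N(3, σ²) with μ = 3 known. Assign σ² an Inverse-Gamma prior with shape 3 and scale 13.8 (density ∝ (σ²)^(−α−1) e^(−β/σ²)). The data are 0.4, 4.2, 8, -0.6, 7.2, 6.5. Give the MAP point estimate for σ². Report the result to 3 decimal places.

Sum of squared deviations about the known mean: SS = (0.4−3)² + (4.2−3)² + (8−3)² + (-0.6−3)² + (7.2−3)² + (6.5−3)² = 76.05.
The Normal likelihood contributes (σ²)^(−n/2) exp(−SS/(2σ²)), so the posterior is Inverse-Gamma(α + n/2, β + SS/2) = Inverse-Gamma(6, 51.825).
The mode of Inverse-Gamma(a, b) is b/(a+1) = 51.825/7 ≈ 7.404.

σ̂²_MAP = 7.404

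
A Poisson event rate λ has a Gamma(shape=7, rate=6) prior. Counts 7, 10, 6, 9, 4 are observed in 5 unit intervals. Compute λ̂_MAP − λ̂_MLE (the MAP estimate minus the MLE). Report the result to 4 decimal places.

MAP − MLE = -3.3818

Σxᵢ = 36. Posterior is Gamma(43, 11); MAP = (43−1)/11 = 42/11 ≈ 3.81818.
MLE = x̄ = 36/5 ≈ 7.20000.
Difference = 42/11 − 36/5 = -186/55 ≈ -3.3818.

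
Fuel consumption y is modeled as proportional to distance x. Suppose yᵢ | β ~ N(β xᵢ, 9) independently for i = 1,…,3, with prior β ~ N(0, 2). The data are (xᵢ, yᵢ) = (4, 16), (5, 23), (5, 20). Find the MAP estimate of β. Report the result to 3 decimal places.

log p(β | y) = −Σ(yᵢ − βxᵢ)²/(2·9) − β²/(2·2) + const.
Setting the derivative to zero: Σxᵢ(yᵢ − βxᵢ)/9 − β/2 = 0, so β = Σxᵢyᵢ / (Σxᵢ² + σ²/τ²).
Σxᵢyᵢ = 4·16 + 5·23 + 5·20 = 279; Σxᵢ² = 66; σ²/τ² = 4.5.
β̂_MAP = 279 / (66 + 4.5) = 279/70.5 ≈ 3.957.

β̂_MAP = 3.957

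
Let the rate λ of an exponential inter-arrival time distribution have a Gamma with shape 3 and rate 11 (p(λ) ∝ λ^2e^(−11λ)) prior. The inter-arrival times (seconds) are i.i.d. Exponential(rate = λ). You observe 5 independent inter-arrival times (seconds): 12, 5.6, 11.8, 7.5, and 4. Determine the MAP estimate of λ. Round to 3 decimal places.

The Exponential(rate=λ) likelihood is ∝ λ^n e^(−λΣtᵢ). Here n = 5 and Σtᵢ = 12 + 5.6 + 11.8 + 7.5 + 4 = 40.9.
Posterior ∝ λ^2e^(−11λ) · λ^5e^(−40.9λ) = λ^7e^(−51.9λ), i.e. Gamma(8, 51.9).
Mode = (a−1)/b = 7/51.9 ≈ 0.135.

λ̂_MAP = 0.135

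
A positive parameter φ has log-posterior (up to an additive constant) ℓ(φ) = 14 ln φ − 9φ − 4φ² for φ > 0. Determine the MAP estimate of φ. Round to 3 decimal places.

ℓ'(φ) = 14/φ − 9 − 8φ. Setting this to zero and multiplying by φ: 8φ² + 9φ − 14 = 0.
φ = (−9 + √(9² + 4·8·14)) / (2·8) = (−9 + √529) / 16 = (−9 + 23)/16 = 7/8.
ℓ''(φ) = −14/φ² − 8 < 0, confirming a maximum.

φ̂_MAP = 0.875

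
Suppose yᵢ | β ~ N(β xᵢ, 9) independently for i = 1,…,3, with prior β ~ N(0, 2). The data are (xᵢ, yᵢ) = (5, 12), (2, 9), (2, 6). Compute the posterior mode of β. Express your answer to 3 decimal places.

β̂_MAP = 2.400

log p(β | y) = −Σ(yᵢ − βxᵢ)²/(2·9) − β²/(2·2) + const.
Setting the derivative to zero: Σxᵢ(yᵢ − βxᵢ)/9 − β/2 = 0, so β = Σxᵢyᵢ / (Σxᵢ² + σ²/τ²).
Σxᵢyᵢ = 5·12 + 2·9 + 2·6 = 90; Σxᵢ² = 33; σ²/τ² = 4.5.
β̂_MAP = 90 / (33 + 4.5) = 90/37.5 ≈ 2.400.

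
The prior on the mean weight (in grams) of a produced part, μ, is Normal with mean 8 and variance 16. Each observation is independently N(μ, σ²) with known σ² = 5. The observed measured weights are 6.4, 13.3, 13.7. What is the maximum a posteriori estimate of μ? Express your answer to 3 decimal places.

n = 3; x̄ = (6.4 + 13.3 + 13.7)/3 = 33.4/3 = 167/15 ≈ 11.1333.
For a Normal prior and Normal likelihood with known variance, the posterior is Normal; its mode equals its mean, the precision-weighted average.
Prior precision 1/σ₀² = 1/16 = 0.0625; data precision n/σ² = 3/5 = 0.6.
μ̂ = (0.0625·8 + 0.6·(167/15)) / (0.0625 + 0.6) = 7.18/0.6625 = 2872/265 ≈ 10.838.

μ̂_MAP = 10.838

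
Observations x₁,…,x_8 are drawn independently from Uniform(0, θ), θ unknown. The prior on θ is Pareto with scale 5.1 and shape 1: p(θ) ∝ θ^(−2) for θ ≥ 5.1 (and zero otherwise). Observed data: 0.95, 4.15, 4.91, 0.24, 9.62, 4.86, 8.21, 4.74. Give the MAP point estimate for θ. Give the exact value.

θ̂_MAP = 9.62

The Uniform(0, θ) likelihood is θ^(−n) for θ ≥ max(xᵢ), zero otherwise. Here max(xᵢ) = 9.62.
Posterior ∝ θ^(−2) · θ^(−8) = θ^(−10) on θ ≥ max(5.1, 9.62) = 9.62.
This density is strictly decreasing in θ, so the posterior mode lies at the lower boundary of the support.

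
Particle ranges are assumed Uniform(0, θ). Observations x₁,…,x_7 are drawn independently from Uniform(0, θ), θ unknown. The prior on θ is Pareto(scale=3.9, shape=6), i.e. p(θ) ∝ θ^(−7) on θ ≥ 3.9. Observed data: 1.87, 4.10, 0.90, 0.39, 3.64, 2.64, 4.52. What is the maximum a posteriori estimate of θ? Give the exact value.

θ̂_MAP = 4.52

The Uniform(0, θ) likelihood is θ^(−n) for θ ≥ max(xᵢ), zero otherwise. Here max(xᵢ) = 4.52.
Posterior ∝ θ^(−7) · θ^(−7) = θ^(−14) on θ ≥ max(3.9, 4.52) = 4.52.
This density is strictly decreasing in θ, so the posterior mode lies at the lower boundary of the support.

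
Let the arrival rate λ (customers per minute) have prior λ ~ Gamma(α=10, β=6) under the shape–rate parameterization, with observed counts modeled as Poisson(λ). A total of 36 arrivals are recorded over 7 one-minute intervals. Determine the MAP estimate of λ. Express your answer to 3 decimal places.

λ̂_MAP = 3.462

Σxᵢ = 36, n = 7.
Posterior ∝ λ^9e^(−6λ) · λ^36e^(−7λ) = λ^45e^(−13λ), i.e. Gamma(shape=46, rate=13).
The mode of a Gamma(a, b) with a ≥ 1 (shape–rate) is (a−1)/b = 45/13 ≈ 3.462.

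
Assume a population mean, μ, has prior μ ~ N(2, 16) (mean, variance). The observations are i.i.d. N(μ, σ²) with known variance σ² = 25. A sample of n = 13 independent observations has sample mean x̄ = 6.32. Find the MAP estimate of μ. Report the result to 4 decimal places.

μ̂_MAP = 5.8565

n = 13, x̄ = 6.32.
For a Normal prior and Normal likelihood with known variance, the posterior is Normal; its mode equals its mean, the precision-weighted average.
Prior precision 1/σ₀² = 1/16 = 0.0625; data precision n/σ² = 13/25 = 0.52.
μ̂ = (0.0625·2 + 0.52·6.32) / (0.0625 + 0.52) = 3.4114/0.5825 = 34114/5825 ≈ 5.8565.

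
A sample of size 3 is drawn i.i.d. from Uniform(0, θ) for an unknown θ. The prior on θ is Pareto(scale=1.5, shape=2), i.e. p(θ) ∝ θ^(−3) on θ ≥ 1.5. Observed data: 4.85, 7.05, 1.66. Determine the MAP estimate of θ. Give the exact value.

The Uniform(0, θ) likelihood is θ^(−n) for θ ≥ max(xᵢ), zero otherwise. Here max(xᵢ) = 7.05.
Posterior ∝ θ^(−3) · θ^(−3) = θ^(−6) on θ ≥ max(1.5, 7.05) = 7.05.
This density is strictly decreasing in θ, so the posterior mode lies at the lower boundary of the support.

θ̂_MAP = 7.05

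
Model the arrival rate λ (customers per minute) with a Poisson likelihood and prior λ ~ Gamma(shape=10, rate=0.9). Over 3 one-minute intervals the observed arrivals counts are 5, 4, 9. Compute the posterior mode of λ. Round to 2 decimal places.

λ̂_MAP = 6.92

Σxᵢ = 5+4+9 = 18, with n = 3.
Posterior ∝ λ^9e^(−0.9λ) · λ^18e^(−3λ) = λ^27e^(−3.9λ), i.e. Gamma(shape=28, rate=3.9).
The mode of a Gamma(a, b) with a ≥ 1 (shape–rate) is (a−1)/b = 27/3.9 ≈ 6.92.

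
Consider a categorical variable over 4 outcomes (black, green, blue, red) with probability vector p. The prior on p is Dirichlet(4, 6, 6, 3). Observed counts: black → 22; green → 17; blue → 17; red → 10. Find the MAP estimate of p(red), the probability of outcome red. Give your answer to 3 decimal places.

MAP estimate of p(red) = 0.148

The posterior is Dirichlet(αᵢ + nᵢ) = Dirichlet(26, 23, 23, 13).
For a Dirichlet(a₁,…,a_K) with all aᵢ > 1, the mode has j-th component (aⱼ − 1)/(Σaᵢ − K).
Here Σaᵢ = 85 and K = 4, so p(red) = (13 − 1)/(85 − 4) = 12/81 ≈ 0.148.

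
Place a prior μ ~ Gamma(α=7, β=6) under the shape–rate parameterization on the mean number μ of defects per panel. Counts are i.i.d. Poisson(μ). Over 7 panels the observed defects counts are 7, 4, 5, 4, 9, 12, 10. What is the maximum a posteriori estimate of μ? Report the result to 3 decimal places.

Σxᵢ = 7+4+5+4+9+12+10 = 51, with n = 7.
Posterior ∝ μ^6e^(−6μ) · μ^51e^(−7μ) = μ^57e^(−13μ), i.e. Gamma(shape=58, rate=13).
The mode of a Gamma(a, b) with a ≥ 1 (shape–rate) is (a−1)/b = 57/13 ≈ 4.385.

μ̂_MAP = 4.385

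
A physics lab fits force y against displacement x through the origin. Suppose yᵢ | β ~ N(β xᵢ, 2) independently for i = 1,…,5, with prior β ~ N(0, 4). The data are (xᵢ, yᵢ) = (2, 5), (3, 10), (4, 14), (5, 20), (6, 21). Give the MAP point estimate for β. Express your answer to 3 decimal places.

log p(β | y) = −Σ(yᵢ − βxᵢ)²/(2·2) − β²/(2·4) + const.
Setting the derivative to zero: Σxᵢ(yᵢ − βxᵢ)/2 − β/4 = 0, so β = Σxᵢyᵢ / (Σxᵢ² + σ²/τ²).
Σxᵢyᵢ = 2·5 + 3·10 + 4·14 + 5·20 + 6·21 = 322; Σxᵢ² = 90; σ²/τ² = 0.5.
β̂_MAP = 322 / (90 + 0.5) = 322/90.5 ≈ 3.558.

β̂_MAP = 3.558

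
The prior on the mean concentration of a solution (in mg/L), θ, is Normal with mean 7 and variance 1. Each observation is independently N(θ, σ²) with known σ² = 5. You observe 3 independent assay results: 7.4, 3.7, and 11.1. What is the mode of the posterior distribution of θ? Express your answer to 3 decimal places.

n = 3; x̄ = (7.4 + 3.7 + 11.1)/3 = 22.2/3 = 7.4.
For a Normal prior and Normal likelihood with known variance, the posterior is Normal; its mode equals its mean, the precision-weighted average.
Prior precision 1/σ₀² = 1/1 = 1; data precision n/σ² = 3/5 = 0.6.
θ̂ = (1·7 + 0.6·7.4) / (1 + 0.6) = 11.44/1.6 = 7.150.

θ̂_MAP = 7.150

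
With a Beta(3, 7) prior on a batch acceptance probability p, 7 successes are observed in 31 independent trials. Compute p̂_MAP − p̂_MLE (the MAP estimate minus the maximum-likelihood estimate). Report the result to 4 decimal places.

MAP − MLE = 0.0050

Posterior is Beta(10, 31); MAP = (10−1)/(41−2) = 9/39 ≈ 0.23077.
MLE ignores the prior: p̂_MLE = k/n = 7/31 ≈ 0.22581.
Difference = 9/39 − 7/31 = 2/403 ≈ 0.0050.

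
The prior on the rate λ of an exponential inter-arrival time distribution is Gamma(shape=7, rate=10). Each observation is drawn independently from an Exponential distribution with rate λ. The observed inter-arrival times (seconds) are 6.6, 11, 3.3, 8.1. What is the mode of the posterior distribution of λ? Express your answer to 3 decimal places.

λ̂_MAP = 0.256

The Exponential(rate=λ) likelihood is ∝ λ^n e^(−λΣtᵢ). Here n = 4 and Σtᵢ = 6.6 + 11 + 3.3 + 8.1 = 29.
Posterior ∝ λ^6e^(−10λ) · λ^4e^(−29λ) = λ^10e^(−39λ), i.e. Gamma(11, 39).
Mode = (a−1)/b = 10/39 ≈ 0.256.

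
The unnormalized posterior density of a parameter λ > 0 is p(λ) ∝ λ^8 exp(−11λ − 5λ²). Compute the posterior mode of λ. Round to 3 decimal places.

ℓ'(λ) = 8/λ − 11 − 10λ. Setting this to zero and multiplying by λ: 10λ² + 11λ − 8 = 0.
λ = (−11 + √(11² + 4·10·8)) / (2·10) = (−11 + √441) / 20 = (−11 + 21)/20 = 1/2.
ℓ''(λ) = −8/λ² − 10 < 0, confirming a maximum.

λ̂_MAP = 0.500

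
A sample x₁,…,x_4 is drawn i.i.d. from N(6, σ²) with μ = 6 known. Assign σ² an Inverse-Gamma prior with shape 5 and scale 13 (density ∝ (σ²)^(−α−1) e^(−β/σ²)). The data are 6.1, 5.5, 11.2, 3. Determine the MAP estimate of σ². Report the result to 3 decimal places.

Sum of squared deviations about the known mean: SS = (6.1−6)² + (5.5−6)² + (11.2−6)² + (3−6)² = 36.3.
The Normal likelihood contributes (σ²)^(−n/2) exp(−SS/(2σ²)), so the posterior is Inverse-Gamma(α + n/2, β + SS/2) = Inverse-Gamma(7, 31.15).
The mode of Inverse-Gamma(a, b) is b/(a+1) = 31.15/8 ≈ 3.894.

σ̂²_MAP = 3.894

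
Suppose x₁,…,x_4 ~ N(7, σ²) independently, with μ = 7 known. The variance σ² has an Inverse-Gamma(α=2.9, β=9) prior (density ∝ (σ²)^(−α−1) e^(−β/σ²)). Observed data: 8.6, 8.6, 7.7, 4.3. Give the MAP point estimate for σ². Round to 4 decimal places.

Sum of squared deviations about the known mean: SS = (8.6−7)² + (8.6−7)² + (7.7−7)² + (4.3−7)² = 12.9.
The Normal likelihood contributes (σ²)^(−n/2) exp(−SS/(2σ²)), so the posterior is Inverse-Gamma(α + n/2, β + SS/2) = Inverse-Gamma(4.9, 15.45).
The mode of Inverse-Gamma(a, b) is b/(a+1) = 15.45/5.9 ≈ 2.6186.

σ̂²_MAP = 2.6186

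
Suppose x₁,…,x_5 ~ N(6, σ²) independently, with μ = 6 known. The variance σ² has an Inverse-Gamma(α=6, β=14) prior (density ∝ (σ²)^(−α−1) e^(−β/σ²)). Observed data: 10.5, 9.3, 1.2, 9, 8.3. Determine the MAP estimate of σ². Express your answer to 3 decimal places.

Sum of squared deviations about the known mean: SS = (10.5−6)² + (9.3−6)² + (1.2−6)² + (9−6)² + (8.3−6)² = 68.47.
The Normal likelihood contributes (σ²)^(−n/2) exp(−SS/(2σ²)), so the posterior is Inverse-Gamma(α + n/2, β + SS/2) = Inverse-Gamma(8.5, 48.235).
The mode of Inverse-Gamma(a, b) is b/(a+1) = 48.235/9.5 ≈ 5.077.

σ̂²_MAP = 5.077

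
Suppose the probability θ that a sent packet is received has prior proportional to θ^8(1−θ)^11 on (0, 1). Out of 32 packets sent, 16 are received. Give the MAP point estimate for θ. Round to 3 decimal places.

The prior density ∝ θ^8(1−θ)^11 is the kernel of Beta(9, 12).
Data: 16 successes in 32 trials. The binomial likelihood contributes θ^16(1−θ)^16, so the posterior is Beta(9+16, 12+16) = Beta(25, 28).
For Beta(a, b) with a, b > 1 the mode is (a−1)/(a+b−2) = 24/51 ≈ 0.471.

θ̂_MAP = 0.471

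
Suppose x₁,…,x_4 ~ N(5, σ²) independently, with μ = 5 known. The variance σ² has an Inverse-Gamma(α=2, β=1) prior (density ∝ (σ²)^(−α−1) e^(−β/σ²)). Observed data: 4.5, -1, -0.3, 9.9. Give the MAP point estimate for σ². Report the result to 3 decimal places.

σ̂²_MAP = 9.035

Sum of squared deviations about the known mean: SS = (4.5−5)² + (-1−5)² + (-0.3−5)² + (9.9−5)² = 88.35.
The Normal likelihood contributes (σ²)^(−n/2) exp(−SS/(2σ²)), so the posterior is Inverse-Gamma(α + n/2, β + SS/2) = Inverse-Gamma(4, 45.175).
The mode of Inverse-Gamma(a, b) is b/(a+1) = 45.175/5 ≈ 9.035.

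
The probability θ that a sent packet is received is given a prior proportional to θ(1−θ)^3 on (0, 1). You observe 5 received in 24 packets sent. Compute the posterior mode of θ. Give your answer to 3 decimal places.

θ̂_MAP = 0.214

The prior density ∝ θ(1−θ)^3 is the kernel of Beta(2, 4).
Data: 5 successes in 24 trials. The binomial likelihood contributes θ^5(1−θ)^19, so the posterior is Beta(2+5, 4+19) = Beta(7, 23).
For Beta(a, b) with a, b > 1 the mode is (a−1)/(a+b−2) = 6/28 ≈ 0.214.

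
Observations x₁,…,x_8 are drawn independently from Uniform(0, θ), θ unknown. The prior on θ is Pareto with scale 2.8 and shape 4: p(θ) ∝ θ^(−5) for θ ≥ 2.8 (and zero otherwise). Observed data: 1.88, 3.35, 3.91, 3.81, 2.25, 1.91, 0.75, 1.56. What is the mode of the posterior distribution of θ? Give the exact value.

The Uniform(0, θ) likelihood is θ^(−n) for θ ≥ max(xᵢ), zero otherwise. Here max(xᵢ) = 3.91.
Posterior ∝ θ^(−5) · θ^(−8) = θ^(−13) on θ ≥ max(2.8, 3.91) = 3.91.
This density is strictly decreasing in θ, so the posterior mode lies at the lower boundary of the support.

θ̂_MAP = 3.91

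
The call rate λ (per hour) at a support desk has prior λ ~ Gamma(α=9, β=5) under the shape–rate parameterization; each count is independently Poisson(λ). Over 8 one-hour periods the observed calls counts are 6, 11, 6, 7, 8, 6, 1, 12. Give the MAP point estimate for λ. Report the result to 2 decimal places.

λ̂_MAP = 5.00

Σxᵢ = 6+11+6+7+8+6+1+12 = 57, with n = 8.
Posterior ∝ λ^8e^(−5λ) · λ^57e^(−8λ) = λ^65e^(−13λ), i.e. Gamma(shape=66, rate=13).
The mode of a Gamma(a, b) with a ≥ 1 (shape–rate) is (a−1)/b = 65/13 ≈ 5.00.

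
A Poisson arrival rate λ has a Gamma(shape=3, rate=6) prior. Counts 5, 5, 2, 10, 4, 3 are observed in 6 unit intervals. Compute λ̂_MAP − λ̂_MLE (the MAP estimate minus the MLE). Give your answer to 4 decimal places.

Σxᵢ = 29. Posterior is Gamma(32, 12); MAP = (32−1)/12 = 31/12 ≈ 2.58333.
MLE = x̄ = 29/6 ≈ 4.83333.
Difference = 31/12 − 29/6 = -9/4 ≈ -2.2500.

MAP − MLE = -2.2500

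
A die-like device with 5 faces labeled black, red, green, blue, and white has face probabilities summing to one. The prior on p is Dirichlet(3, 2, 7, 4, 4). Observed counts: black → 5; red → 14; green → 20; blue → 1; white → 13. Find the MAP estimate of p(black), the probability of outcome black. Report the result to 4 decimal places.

MAP estimate of p(black) = 0.1029

The posterior is Dirichlet(αᵢ + nᵢ) = Dirichlet(8, 16, 27, 5, 17).
For a Dirichlet(a₁,…,a_K) with all aᵢ > 1, the mode has j-th component (aⱼ − 1)/(Σaᵢ − K).
Here Σaᵢ = 73 and K = 5, so p(black) = (8 − 1)/(73 − 5) = 7/68 ≈ 0.1029.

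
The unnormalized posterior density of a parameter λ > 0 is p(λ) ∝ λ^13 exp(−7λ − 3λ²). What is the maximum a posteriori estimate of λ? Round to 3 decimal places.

ℓ'(λ) = 13/λ − 7 − 6λ. Setting this to zero and multiplying by λ: 6λ² + 7λ − 13 = 0.
λ = (−7 + √(7² + 4·6·13)) / (2·6) = (−7 + √361) / 12 = (−7 + 19)/12 = 1.
ℓ''(λ) = −13/λ² − 6 < 0, confirming a maximum.

λ̂_MAP = 1.000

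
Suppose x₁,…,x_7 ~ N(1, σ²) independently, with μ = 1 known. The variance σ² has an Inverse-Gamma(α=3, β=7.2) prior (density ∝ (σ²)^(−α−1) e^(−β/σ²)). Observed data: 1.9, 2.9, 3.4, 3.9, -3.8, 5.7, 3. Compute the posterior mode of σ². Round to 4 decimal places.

σ̂²_MAP = 5.4747

Sum of squared deviations about the known mean: SS = (1.9−1)² + (2.9−1)² + (3.4−1)² + (3.9−1)² + (-3.8−1)² + (5.7−1)² + (3−1)² = 67.72.
The Normal likelihood contributes (σ²)^(−n/2) exp(−SS/(2σ²)), so the posterior is Inverse-Gamma(α + n/2, β + SS/2) = Inverse-Gamma(6.5, 41.06).
The mode of Inverse-Gamma(a, b) is b/(a+1) = 41.06/7.5 ≈ 5.4747.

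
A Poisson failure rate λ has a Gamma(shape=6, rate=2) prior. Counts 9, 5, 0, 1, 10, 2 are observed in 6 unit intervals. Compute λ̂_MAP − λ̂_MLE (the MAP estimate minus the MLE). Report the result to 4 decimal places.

Σxᵢ = 27. Posterior is Gamma(33, 8); MAP = (33−1)/8 = 32/8 ≈ 4.00000.
MLE = x̄ = 27/6 ≈ 4.50000.
Difference = 32/8 − 27/6 = -1/2 ≈ -0.5000.

MAP − MLE = -0.5000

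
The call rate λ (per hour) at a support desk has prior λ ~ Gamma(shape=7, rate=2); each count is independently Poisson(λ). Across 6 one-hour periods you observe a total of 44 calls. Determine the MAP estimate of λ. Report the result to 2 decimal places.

λ̂_MAP = 6.25

Σxᵢ = 44, n = 6.
Posterior ∝ λ^6e^(−2λ) · λ^44e^(−6λ) = λ^50e^(−8λ), i.e. Gamma(shape=51, rate=8).
The mode of a Gamma(a, b) with a ≥ 1 (shape–rate) is (a−1)/b = 50/8 ≈ 6.25.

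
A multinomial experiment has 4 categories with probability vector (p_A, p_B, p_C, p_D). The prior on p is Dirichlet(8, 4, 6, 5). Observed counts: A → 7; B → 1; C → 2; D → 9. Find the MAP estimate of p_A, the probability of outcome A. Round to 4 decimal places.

The posterior is Dirichlet(αᵢ + nᵢ) = Dirichlet(15, 5, 8, 14).
For a Dirichlet(a₁,…,a_K) with all aᵢ > 1, the mode has j-th component (aⱼ − 1)/(Σaᵢ − K).
Here Σaᵢ = 42 and K = 4, so p_A = (15 − 1)/(42 − 4) = 14/38 ≈ 0.3684.

MAP estimate of p_A = 0.3684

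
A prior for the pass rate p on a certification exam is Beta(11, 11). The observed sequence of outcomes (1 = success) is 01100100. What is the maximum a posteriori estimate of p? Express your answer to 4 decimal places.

p̂_MAP = 0.4643

Prior: Beta(11, 11).
Data: 3 successes in 8 trials (from the sequence). The binomial likelihood contributes p^3(1−p)^5, so the posterior is Beta(11+3, 11+5) = Beta(14, 16).
For Beta(a, b) with a, b > 1 the mode is (a−1)/(a+b−2) = 13/28 ≈ 0.4643.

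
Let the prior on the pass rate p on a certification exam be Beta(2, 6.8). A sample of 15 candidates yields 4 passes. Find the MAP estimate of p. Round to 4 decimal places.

Prior: Beta(2, 6.8).
Data: 4 successes in 15 trials. The binomial likelihood contributes p^4(1−p)^11, so the posterior is Beta(2+4, 6.8+11) = Beta(6, 17.8).
For Beta(a, b) with a, b > 1 the mode is (a−1)/(a+b−2) = 5/21.8 ≈ 0.2294.

p̂_MAP = 0.2294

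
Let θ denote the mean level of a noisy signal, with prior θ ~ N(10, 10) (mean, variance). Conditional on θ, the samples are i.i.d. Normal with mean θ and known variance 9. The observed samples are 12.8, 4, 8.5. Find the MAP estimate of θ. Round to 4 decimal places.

n = 3; x̄ = (12.8 + 4 + 8.5)/3 = 25.3/3 = 253/30 ≈ 8.4333.
For a Normal prior and Normal likelihood with known variance, the posterior is Normal; its mode equals its mean, the precision-weighted average.
Prior precision 1/σ₀² = 1/10 = 0.1; data precision n/σ² = 3/9 = 1/3.
θ̂ = (0.1·10 + (1/3)·(253/30)) / (0.1 + 1/3) = (343/90)/(13/30) = 343/39 ≈ 8.7949.

θ̂_MAP = 8.7949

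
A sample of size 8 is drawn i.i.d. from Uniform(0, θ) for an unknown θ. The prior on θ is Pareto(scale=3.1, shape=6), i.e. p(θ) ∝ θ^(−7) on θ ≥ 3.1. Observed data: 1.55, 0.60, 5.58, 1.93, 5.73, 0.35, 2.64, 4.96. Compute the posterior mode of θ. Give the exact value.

The Uniform(0, θ) likelihood is θ^(−n) for θ ≥ max(xᵢ), zero otherwise. Here max(xᵢ) = 5.73.
Posterior ∝ θ^(−7) · θ^(−8) = θ^(−15) on θ ≥ max(3.1, 5.73) = 5.73.
This density is strictly decreasing in θ, so the posterior mode lies at the lower boundary of the support.

θ̂_MAP = 5.73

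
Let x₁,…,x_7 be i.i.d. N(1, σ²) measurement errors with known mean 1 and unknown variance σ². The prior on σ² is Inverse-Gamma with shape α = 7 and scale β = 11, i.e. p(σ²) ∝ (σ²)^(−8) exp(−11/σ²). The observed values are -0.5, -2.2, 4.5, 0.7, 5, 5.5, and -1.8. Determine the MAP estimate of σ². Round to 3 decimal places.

σ̂²_MAP = 3.953

Sum of squared deviations about the known mean: SS = (-0.5−1)² + (-2.2−1)² + (4.5−1)² + (0.7−1)² + (5−1)² + (5.5−1)² + (-1.8−1)² = 68.92.
The Normal likelihood contributes (σ²)^(−n/2) exp(−SS/(2σ²)), so the posterior is Inverse-Gamma(α + n/2, β + SS/2) = Inverse-Gamma(10.5, 45.46).
The mode of Inverse-Gamma(a, b) is b/(a+1) = 45.46/11.5 ≈ 3.953.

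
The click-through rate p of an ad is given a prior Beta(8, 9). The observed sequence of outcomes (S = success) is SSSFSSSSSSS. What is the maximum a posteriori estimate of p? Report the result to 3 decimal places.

p̂_MAP = 0.654

Prior: Beta(8, 9).
Data: 10 successes in 11 trials (from the sequence). The binomial likelihood contributes p^10(1−p)^1, so the posterior is Beta(8+10, 9+1) = Beta(18, 10).
For Beta(a, b) with a, b > 1 the mode is (a−1)/(a+b−2) = 17/26 ≈ 0.654.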